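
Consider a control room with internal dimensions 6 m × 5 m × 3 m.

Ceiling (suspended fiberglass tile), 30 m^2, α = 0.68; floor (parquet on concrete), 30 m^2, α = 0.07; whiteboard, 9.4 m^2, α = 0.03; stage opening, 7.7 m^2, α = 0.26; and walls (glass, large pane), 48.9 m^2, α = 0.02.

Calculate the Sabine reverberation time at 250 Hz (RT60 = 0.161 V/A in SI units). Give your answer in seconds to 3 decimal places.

A = Σ Sᵢαᵢ = 30·0.68 + 30·0.07 + 9.4·0.03 + 7.7·0.26 + 48.9·0.02 = 25.762 sabins.
Room volume: 90 m³.
RT60 = 0.161 · V / A = 0.161 × 90 / 25.762 = 0.562 s.

0.562 sec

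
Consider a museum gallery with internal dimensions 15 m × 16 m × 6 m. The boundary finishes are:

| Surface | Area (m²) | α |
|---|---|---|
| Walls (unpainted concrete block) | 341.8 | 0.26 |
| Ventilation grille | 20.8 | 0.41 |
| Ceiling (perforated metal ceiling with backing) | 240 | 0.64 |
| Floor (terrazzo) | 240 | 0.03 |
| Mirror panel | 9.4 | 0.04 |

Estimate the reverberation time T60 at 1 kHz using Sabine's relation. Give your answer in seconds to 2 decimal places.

0.90 seconds

Equivalent absorption area: A = 341.8×0.26 + 20.8×0.41 + 240×0.64 + 240×0.03 + 9.4×0.04 = 258.572 m².
V = 15·16·6 = 1440 m³.
Sabine: RT60 = 0.161 × 1440 / 258.572 = 0.90 s.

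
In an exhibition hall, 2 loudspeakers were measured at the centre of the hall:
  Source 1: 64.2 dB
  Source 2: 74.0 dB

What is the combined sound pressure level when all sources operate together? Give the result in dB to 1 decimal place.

74.4 dB

Sum in the linear (power) domain: Σ 10^(Lᵢ/10) = 10^(64.2/10) + 10^(74.0/10) = 2.775e+07.
L_total = 10·log₁₀(2.775e+07) = 74.4 dB.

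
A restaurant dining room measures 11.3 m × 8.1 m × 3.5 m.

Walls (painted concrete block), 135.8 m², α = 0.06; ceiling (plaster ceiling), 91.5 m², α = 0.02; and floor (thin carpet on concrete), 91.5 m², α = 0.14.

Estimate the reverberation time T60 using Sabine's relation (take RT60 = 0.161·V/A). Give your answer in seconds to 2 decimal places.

A = Σ Sᵢαᵢ = 135.8·0.06 + 91.5·0.02 + 91.5·0.14 = 22.788 sabins.
Volume V = 11.3 × 8.1 × 3.5 = 320.355 m³.
T = 0.161 V/A = 0.161·320.355/22.788 = 2.26 s.

2.26 s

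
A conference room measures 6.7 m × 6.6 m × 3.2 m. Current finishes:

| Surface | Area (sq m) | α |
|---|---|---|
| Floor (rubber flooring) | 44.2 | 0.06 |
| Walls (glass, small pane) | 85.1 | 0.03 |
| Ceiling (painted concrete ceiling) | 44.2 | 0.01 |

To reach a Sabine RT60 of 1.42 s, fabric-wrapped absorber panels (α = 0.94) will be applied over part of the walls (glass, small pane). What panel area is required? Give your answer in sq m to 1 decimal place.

11.4

A₁ = Σ Sᵢαᵢ = 44.2·0.06 + 85.1·0.03 + 44.2·0.01 = 5.647 sabins.
V = 141.504 m³. Target absorption A₂ = 0.161 × 141.504 / 1.42 = 16.044 sabins.
Absorption to add: 16.044 − 5.647 = 10.397 sabins.
Net gain per sq m: Δα = 0.94 − 0.03 = 0.91.
Area = ΔA/Δα = 10.397/0.91 = 11.4 sq m.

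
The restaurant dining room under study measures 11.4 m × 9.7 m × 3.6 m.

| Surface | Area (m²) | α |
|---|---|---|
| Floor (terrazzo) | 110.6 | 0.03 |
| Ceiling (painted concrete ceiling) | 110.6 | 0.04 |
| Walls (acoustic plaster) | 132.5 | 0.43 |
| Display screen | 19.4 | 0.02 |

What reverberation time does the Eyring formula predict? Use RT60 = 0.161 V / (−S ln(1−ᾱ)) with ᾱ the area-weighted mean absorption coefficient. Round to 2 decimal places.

0.90 s

Total surface area S = 110.6 + 110.6 + 132.5 + 19.4 = 373.1 m².
Absorption A = 110.6×0.03 + 110.6×0.04 + 132.5×0.43 + 19.4×0.02 = 65.105 sabins.
ᾱ = 65.105 / 373.1 = 0.1745.
−S·ln(1−ᾱ) = −373.1 × ln(1 − 0.1745) = 71.548.
V = 11.4 × 9.7 × 3.6 = 398.088 m³.
RT60 = 0.161 × 398.088 / 71.548 = 0.90 s.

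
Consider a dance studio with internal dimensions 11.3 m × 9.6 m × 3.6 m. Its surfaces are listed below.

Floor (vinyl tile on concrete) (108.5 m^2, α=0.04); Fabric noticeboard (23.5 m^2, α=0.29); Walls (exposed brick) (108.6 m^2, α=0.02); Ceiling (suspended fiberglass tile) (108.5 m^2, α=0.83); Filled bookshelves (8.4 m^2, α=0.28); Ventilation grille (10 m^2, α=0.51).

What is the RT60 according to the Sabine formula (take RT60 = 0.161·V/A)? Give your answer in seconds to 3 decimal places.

A = Σ Sᵢαᵢ = 108.5·0.04 + 23.5·0.29 + 108.6·0.02 + 108.5·0.83 + 8.4·0.28 + 10·0.51 = 110.834 sabins.
Volume V = 11.3 × 9.6 × 3.6 = 390.528 m³.
Sabine: RT60 = 0.161 × 390.528 / 110.834 = 0.567 s.

0.567 s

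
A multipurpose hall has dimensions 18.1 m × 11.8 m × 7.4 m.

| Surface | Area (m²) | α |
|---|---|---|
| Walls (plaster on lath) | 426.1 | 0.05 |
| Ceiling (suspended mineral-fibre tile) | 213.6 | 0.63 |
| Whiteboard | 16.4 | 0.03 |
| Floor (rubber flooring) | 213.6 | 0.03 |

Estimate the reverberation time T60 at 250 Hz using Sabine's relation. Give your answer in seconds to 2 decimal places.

A = Σ Sᵢαᵢ = 426.1*0.05 + 213.6*0.63 + 16.4*0.03 + 213.6*0.03 = 162.773 sabins.
Volume V = 18.1 × 11.8 × 7.4 = 1580.492 m³.
T = 0.161 V/A = 0.161·1580.492/162.773 = 1.56 s.

1.56 sec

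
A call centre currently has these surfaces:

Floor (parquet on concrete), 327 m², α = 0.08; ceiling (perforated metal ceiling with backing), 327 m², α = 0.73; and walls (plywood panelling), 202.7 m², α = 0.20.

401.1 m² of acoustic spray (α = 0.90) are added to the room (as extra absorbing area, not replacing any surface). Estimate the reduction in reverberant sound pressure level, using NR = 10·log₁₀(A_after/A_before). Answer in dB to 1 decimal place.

A_before = Σ Sᵢαᵢ = 327*0.08 + 327*0.73 + 202.7*0.20 = 305.410 sabins.
Added absorption = 401.1 × 0.90 = 360.990 sabins.
New total A_after = 666.400 sabins.
NR = 10·log₁₀(666.400/305.410) = 3.4 dB.

3.4 dB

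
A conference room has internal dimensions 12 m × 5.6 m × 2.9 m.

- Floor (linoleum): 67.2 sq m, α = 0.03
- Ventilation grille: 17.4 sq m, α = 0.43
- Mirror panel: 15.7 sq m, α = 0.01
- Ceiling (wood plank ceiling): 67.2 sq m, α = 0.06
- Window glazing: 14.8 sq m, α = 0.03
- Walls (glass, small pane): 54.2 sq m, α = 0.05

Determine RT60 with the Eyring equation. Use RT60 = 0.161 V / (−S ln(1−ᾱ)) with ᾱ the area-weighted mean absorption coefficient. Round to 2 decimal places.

1.80 s

Total surface area S = 67.2 + 17.4 + 15.7 + 67.2 + 14.8 + 54.2 = 236.5 sq m.
Σ(Sᵢαᵢ) = 67.2×0.03 + 17.4×0.43 + 15.7×0.01 + 67.2×0.06 + 14.8×0.03 + 54.2×0.05 = 16.841.
ᾱ = 16.841 / 236.5 = 0.0712.
−S·ln(1−ᾱ) = −236.5 × ln(1 − 0.0712) = 17.468.
V = 12 × 5.6 × 2.9 = 194.88 m³.
T = 0.161·V/[−S·ln(1−ᾱ)] = 0.161·194.88/17.468 = 1.80 s.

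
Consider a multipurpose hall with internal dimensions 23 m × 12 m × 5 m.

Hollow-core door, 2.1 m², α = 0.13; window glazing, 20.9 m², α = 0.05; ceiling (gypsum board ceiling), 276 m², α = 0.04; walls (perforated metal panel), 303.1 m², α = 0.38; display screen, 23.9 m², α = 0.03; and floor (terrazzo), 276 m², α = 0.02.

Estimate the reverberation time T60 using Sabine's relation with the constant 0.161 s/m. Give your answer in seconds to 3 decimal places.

1.661 s

Summing Sᵢαᵢ: 0.273 + 1.045 + 11.040 + 115.178 + 0.717 + 5.520 → A = 133.773 sabins.
Volume V = 23 × 12 × 5 = 1380 m³.
Sabine: RT60 = 0.161 × 1380 / 133.773 = 1.661 s.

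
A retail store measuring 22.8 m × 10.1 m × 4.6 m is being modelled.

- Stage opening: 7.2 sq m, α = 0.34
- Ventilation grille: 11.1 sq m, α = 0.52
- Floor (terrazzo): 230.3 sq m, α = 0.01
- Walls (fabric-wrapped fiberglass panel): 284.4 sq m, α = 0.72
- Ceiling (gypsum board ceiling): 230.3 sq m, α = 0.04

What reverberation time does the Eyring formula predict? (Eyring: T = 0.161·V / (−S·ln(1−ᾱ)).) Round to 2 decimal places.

0.64 sec

Total surface area S = 7.2 + 11.1 + 230.3 + 284.4 + 230.3 = 763.3 sq m.
Σ(Sᵢαᵢ) = 7.2×0.34 + 11.1×0.52 + 230.3×0.01 + 284.4×0.72 + 230.3×0.04 = 224.503.
Mean coefficient ᾱ = A/S = 0.2941.
Eyring denominator: −S ln(1−ᾱ) = 265.843.
V = 22.8 × 10.1 × 4.6 = 1059.288 m³.
RT60 = 0.161 × 1059.288 / 265.843 = 0.64 s.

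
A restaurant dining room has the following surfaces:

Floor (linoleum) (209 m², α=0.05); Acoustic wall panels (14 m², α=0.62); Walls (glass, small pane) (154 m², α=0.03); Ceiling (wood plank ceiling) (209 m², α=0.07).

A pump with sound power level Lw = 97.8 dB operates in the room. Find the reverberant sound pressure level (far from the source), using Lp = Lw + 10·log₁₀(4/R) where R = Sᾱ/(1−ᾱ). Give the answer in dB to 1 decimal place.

Σ(Sᵢαᵢ) = 209·0.05 + 14·0.62 + 154·0.03 + 209·0.07 = 38.380; total area S = 586.0 m².
ᾱ = 38.380/586.0 = 0.0655; R = Sᾱ/(1−ᾱ) = 38.380/(1−0.0655) = 41.070 m².
Lp = Lw + 10 log₁₀(4/R) = 97.8 -10.11 = 87.7 dB.

87.7 dB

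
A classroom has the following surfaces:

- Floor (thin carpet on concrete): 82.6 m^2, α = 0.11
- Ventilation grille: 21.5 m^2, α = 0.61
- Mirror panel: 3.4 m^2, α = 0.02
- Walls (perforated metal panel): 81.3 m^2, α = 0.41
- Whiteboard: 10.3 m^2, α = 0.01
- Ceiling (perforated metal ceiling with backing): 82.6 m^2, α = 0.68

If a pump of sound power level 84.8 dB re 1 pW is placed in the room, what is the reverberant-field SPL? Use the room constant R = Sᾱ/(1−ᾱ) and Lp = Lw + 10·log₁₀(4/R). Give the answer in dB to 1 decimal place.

68.1 dB

A = 111.873 sabins; S = 281.7 m^2.
ᾱ = 111.873/281.7 = 0.3971; R = Sᾱ/(1−ᾱ) = 111.873/(1−0.3971) = 185.558 m^2.
Lp = 84.8 + 10·log₁₀(4/185.558) = 84.8 + (-16.66) = 68.1 dB.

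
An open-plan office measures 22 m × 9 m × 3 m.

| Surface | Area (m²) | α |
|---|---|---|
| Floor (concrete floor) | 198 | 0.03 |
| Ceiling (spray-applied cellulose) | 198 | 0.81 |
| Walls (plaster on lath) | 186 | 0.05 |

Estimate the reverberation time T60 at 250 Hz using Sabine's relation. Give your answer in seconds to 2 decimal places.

Summing Sᵢαᵢ: 5.940 + 160.380 + 9.300 → A = 175.620 sabins.
Volume V = 22 × 9 × 3 = 594 m³.
RT60 = 0.161 · V / A = 0.161 × 594 / 175.620 = 0.54 s.

0.54 s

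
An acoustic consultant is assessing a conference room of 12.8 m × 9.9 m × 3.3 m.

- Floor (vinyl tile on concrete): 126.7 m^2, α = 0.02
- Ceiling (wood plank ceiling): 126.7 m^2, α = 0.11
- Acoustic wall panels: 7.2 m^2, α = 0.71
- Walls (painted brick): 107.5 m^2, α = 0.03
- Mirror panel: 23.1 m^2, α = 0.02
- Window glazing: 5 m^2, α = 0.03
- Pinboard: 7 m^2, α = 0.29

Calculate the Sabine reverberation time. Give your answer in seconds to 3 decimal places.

Equivalent absorption area: A = 126.7×0.02 + 126.7×0.11 + 7.2×0.71 + 107.5×0.03 + 23.1×0.02 + 5×0.03 + 7×0.29 = 27.450 m^2.
V = 12.8·9.9·3.3 = 418.176 m³.
T = 0.161 V/A = 0.161·418.176/27.450 = 2.453 s.

2.453 s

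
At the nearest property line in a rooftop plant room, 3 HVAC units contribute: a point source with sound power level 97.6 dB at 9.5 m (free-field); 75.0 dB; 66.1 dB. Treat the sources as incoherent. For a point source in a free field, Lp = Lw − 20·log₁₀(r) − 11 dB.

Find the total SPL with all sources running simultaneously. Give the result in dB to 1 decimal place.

76.1 dB

Source at 9.5 m: Lp = 97.6 − 20·log₁₀(9.5) − 11 = 67.0 dB.
Converting to relative power and adding: 10^(67.0/10) + 10^(75.0/10) + 10^(66.1/10) = 4.071e+07.
Back to dB: 10·log₁₀ Σ = 76.1 dB.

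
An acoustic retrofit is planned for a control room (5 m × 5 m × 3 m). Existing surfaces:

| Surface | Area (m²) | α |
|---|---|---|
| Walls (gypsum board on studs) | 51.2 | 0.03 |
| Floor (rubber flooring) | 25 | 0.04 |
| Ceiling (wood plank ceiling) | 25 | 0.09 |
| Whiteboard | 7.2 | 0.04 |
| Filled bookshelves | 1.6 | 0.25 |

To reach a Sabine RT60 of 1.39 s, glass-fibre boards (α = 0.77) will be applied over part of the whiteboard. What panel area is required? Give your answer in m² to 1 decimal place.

Equivalent absorption area: A₁ = 51.2·0.03 + 25·0.04 + 25·0.09 + 7.2·0.04 + 1.6·0.25 = 5.474 m².
Required A₂ = 0.161·75/1.39 = 8.687 sabins.
Absorption to add: 8.687 − 5.474 = 3.213 sabins.
Net gain per m²: Δα = 0.77 − 0.04 = 0.73.
Area = ΔA/Δα = 3.213/0.73 = 4.4 m².

4.4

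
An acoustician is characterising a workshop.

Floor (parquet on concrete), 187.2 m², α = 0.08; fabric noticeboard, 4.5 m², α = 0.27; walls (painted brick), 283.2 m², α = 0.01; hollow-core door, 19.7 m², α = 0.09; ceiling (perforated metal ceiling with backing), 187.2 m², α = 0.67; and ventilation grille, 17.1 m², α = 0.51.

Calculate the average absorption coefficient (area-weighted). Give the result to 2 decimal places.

0.22

Total surface area S = 698.9 m².
Σ(Sᵢαᵢ) = 187.2·0.08 + 4.5·0.27 + 283.2·0.01 + 19.7·0.09 + 187.2·0.67 + 17.1·0.51 = 154.941.
ᾱ = 154.941 / 698.9 = 0.22.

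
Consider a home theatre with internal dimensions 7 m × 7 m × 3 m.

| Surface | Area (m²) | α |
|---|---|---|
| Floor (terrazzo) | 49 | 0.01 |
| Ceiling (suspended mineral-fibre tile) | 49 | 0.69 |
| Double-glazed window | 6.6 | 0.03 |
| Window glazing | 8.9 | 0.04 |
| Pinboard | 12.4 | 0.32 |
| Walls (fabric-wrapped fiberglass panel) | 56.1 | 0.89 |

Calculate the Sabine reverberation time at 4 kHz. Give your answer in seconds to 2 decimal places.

Total absorption A = 49×0.01 + 49×0.69 + 6.6×0.03 + 8.9×0.04 + 12.4×0.32 + 56.1×0.89
  = 0.490 + 33.810 + 0.198 + 0.356 + 3.968 + 49.929 = 88.751 m² sabins.
Volume V = 7 × 7 × 3 = 147 m³.
T = 0.161 V/A = 0.161·147/88.751 = 0.27 s.

0.27 s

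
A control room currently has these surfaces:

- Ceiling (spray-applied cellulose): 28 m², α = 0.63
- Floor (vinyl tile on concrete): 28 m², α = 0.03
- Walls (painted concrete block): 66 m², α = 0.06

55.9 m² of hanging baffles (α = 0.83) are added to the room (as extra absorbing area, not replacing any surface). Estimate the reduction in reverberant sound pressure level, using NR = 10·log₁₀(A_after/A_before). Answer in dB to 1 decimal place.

Equivalent absorption area: A_before = 28*0.63 + 28*0.03 + 66*0.06 = 22.440 m².
Treatment contributes 55.9·0.83 = 46.397 sabins.
A_after = 22.440 + 46.397 = 68.837 sabins.
Reduction = 10 log₁₀(A_after/A_before) = 10 log₁₀(3.0676) = 4.9 dB.

4.9 dB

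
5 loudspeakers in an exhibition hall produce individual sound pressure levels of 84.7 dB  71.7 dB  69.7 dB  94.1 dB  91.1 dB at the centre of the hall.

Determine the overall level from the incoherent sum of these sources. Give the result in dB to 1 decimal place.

96.2 dB

Sum in the linear (power) domain: Σ 10^(Lᵢ/10) = 10^(84.7/10) + 10^(71.7/10) + 10^(69.7/10) + 10^(94.1/10) + 10^(91.1/10) = 4.178e+09.
L_total = 10·log₁₀(4.178e+09) = 96.2 dB.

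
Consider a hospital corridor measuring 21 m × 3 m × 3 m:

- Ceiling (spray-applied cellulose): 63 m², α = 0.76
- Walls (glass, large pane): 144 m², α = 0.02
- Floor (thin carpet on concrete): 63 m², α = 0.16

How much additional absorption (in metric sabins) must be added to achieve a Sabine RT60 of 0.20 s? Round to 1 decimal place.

Total absorption A₁ = 63*0.76 + 144*0.02 + 63*0.16
  = 47.880 + 2.880 + 10.080 = 60.840 m² sabins.
V = 189 m³. Required absorption A₂ = 0.161 × 189 / 0.20 = 152.145 sabins.
Shortfall: 152.145 − 60.840 = 91.3 sabins.

91.3 sabins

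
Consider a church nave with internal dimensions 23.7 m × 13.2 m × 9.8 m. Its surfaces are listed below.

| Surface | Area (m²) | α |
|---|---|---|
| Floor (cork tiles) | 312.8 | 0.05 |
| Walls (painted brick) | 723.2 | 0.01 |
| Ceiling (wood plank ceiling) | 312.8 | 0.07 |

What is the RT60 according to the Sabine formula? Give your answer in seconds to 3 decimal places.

11.026 seconds

A = Σ Sᵢαᵢ = 312.8×0.05 + 723.2×0.01 + 312.8×0.07 = 44.768 sabins.
Volume V = 23.7 × 13.2 × 9.8 = 3065.832 m³.
Sabine: RT60 = 0.161 × 3065.832 / 44.768 = 11.026 s.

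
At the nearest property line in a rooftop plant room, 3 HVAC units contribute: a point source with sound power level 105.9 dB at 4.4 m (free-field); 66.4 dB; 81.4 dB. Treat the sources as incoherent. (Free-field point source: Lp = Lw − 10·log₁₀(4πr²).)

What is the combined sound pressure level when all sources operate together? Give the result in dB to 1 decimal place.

Source at 4.4 m: Lp = 105.9 − 10·log₁₀(4π·4.4²) = 105.9 − 10·log₁₀(243.285) = 82.0 dB.
Σ 10^(Lᵢ/10) = 3.009e+08.
Back to dB: 10·log₁₀ Σ = 84.8 dB.

84.8 dB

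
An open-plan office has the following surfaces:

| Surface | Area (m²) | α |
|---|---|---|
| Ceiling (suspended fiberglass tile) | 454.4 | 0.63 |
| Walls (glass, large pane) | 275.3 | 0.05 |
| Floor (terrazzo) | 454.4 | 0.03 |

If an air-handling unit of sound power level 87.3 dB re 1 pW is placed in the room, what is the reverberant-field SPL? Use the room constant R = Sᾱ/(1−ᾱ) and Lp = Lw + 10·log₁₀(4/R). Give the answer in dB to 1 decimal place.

Σ(Sᵢαᵢ) = 454.4×0.63 + 275.3×0.05 + 454.4×0.03 = 313.669; total area S = 1184.1 m².
ᾱ = 313.669/1184.1 = 0.2649; R = Sᾱ/(1−ᾱ) = 313.669/(1−0.2649) = 426.702 m².
Lp = Lw + 10 log₁₀(4/R) = 87.3 -20.28 = 67.0 dB.

67.0 dB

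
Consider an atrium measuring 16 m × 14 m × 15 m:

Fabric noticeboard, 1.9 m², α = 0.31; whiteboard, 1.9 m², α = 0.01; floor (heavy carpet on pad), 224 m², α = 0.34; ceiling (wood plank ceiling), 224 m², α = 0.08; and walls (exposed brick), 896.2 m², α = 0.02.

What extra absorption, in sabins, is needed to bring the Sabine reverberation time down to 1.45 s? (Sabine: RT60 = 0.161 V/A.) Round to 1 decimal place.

Summing Sᵢαᵢ: 0.589 + 0.019 + 76.160 + 17.920 + 17.924 → A₁ = 112.612 sabins.
V = 3360 m³. Required absorption A₂ = 0.161 × 3360 / 1.45 = 373.076 sabins.
Shortfall: 373.076 − 112.612 = 260.5 sabins.

260.5 sabins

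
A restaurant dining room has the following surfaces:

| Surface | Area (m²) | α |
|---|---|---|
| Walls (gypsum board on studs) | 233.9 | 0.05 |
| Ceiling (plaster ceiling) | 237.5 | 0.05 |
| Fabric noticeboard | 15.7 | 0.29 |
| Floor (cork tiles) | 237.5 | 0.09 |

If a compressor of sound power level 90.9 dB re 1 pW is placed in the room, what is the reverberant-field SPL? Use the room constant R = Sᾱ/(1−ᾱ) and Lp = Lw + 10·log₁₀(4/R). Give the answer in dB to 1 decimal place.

Σ(Sᵢαᵢ) = 233.9·0.05 + 237.5·0.05 + 15.7·0.29 + 237.5·0.09 = 49.498; total area S = 724.6 m².
ᾱ = 0.0683, so room constant R = A/(1−ᾱ) = 53.127 m².
Lp = Lw + 10 log₁₀(4/R) = 90.9 -11.23 = 79.7 dB.

79.7 dB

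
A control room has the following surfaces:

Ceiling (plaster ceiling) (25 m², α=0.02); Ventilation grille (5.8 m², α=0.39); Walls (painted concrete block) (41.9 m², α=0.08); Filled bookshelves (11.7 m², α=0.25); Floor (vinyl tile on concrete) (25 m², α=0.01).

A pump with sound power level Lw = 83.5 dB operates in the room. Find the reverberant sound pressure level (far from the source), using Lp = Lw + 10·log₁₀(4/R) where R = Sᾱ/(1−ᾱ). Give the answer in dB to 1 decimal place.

79.5 dB

A = 9.289 sabins; S = 109.4 m².
ᾱ = 9.289/109.4 = 0.0849; R = Sᾱ/(1−ᾱ) = 9.289/(1−0.0849) = 10.151 m².
Lp = 83.5 + 10·log₁₀(4/10.151) = 83.5 + (-4.04) = 79.5 dB.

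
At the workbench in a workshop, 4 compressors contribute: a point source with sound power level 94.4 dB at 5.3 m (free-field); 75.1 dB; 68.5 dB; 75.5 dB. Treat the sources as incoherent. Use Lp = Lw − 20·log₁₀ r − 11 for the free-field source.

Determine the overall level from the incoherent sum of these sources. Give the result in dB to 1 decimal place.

79.2 dB

Source at 5.3 m: Lp = 94.4 − 20·log₁₀(5.3) − 11 = 68.9 dB.
Sum in the linear (power) domain: Σ 10^(Lᵢ/10) = 10^(68.9/10) + 10^(75.1/10) + 10^(68.5/10) + 10^(75.5/10) = 8.268e+07.
L_total = 10·log₁₀(8.268e+07) = 79.2 dB.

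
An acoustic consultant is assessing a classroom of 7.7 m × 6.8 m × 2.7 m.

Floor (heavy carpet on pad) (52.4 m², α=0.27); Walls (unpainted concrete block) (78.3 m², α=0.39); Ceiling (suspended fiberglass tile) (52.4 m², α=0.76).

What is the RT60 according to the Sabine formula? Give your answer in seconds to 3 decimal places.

0.269 seconds

Total absorption A = 52.4·0.27 + 78.3·0.39 + 52.4·0.76
  = 14.148 + 30.537 + 39.824 = 84.509 m² sabins.
Room volume: 141.372 m³.
T = 0.161 V/A = 0.161·141.372/84.509 = 0.269 s.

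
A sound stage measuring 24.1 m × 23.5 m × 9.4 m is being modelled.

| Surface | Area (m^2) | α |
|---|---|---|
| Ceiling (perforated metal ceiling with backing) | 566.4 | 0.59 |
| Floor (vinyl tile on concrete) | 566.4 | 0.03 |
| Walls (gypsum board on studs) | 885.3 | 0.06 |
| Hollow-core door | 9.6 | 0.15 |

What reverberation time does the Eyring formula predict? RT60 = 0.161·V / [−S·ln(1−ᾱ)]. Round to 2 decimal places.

Total surface area S = 566.4 + 566.4 + 885.3 + 9.6 = 2027.7 m^2.
Σ(Sᵢαᵢ) = 566.4×0.59 + 566.4×0.03 + 885.3×0.06 + 9.6×0.15 = 405.726.
Mean coefficient ᾱ = A/S = 0.2001.
−S·ln(1−ᾱ) = −2027.7 × ln(1 − 0.2001) = 452.722.
V = 24.1 × 23.5 × 9.4 = 5323.69 m³.
RT60 = 0.161 × 5323.69 / 452.722 = 1.89 s.

1.89 s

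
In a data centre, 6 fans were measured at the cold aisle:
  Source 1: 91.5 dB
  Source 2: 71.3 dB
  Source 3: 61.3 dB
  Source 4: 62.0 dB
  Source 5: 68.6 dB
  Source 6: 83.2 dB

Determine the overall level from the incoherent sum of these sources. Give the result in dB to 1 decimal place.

Σ 10^(Lᵢ/10) = 1.645e+09.
L_total = 10·log₁₀(1.645e+09) = 92.2 dB.

92.2 dB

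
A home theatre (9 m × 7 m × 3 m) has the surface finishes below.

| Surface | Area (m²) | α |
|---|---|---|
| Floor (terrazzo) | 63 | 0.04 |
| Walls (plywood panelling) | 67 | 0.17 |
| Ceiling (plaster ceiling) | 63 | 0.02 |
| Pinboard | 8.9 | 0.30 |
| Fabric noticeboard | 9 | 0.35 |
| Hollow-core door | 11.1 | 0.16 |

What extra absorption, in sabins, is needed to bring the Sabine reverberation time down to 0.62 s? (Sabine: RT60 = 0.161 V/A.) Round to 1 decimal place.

26.3 sabins

A₁ = Σ Sᵢαᵢ = 63·0.04 + 67·0.17 + 63·0.02 + 8.9·0.30 + 9·0.35 + 11.1·0.16 = 22.766 sabins.
Target A₂ = 0.161·189/0.62 = 49.079 sabins (V = 189 m³).
ΔA = A₂ − A₁ = 49.079 − 22.766 = 26.3 sabins.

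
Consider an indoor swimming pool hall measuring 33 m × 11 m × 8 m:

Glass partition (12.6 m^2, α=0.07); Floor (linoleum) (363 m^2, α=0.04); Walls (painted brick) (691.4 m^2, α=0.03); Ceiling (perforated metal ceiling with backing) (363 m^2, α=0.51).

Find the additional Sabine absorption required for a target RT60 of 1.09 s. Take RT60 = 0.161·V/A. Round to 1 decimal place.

Summing Sᵢαᵢ: 0.882 + 14.520 + 20.742 + 185.130 → A₁ = 221.274 sabins.
For T = 1.09 s, need A₂ = 0.161·V/T = 0.161·2904/1.09 = 428.939 sabins.
Additional absorption ΔA = 428.939 − 221.274 = 207.7 sabins.

207.7 sabins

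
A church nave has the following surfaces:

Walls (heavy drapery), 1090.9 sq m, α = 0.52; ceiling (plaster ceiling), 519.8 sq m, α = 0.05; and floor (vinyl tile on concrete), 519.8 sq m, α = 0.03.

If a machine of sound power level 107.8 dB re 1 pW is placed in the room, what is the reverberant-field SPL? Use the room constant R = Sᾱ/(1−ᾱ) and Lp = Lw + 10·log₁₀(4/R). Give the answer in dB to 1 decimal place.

Σ(Sᵢαᵢ) = 1090.9·0.52 + 519.8·0.05 + 519.8·0.03 = 608.852; total area S = 2130.5 sq m.
ᾱ = 608.852/2130.5 = 0.2858; R = Sᾱ/(1−ᾱ) = 608.852/(1−0.2858) = 852.495 sq m.
Lp = 107.8 + 10·log₁₀(4/852.495) = 107.8 + (-23.29) = 84.5 dB.

84.5 dB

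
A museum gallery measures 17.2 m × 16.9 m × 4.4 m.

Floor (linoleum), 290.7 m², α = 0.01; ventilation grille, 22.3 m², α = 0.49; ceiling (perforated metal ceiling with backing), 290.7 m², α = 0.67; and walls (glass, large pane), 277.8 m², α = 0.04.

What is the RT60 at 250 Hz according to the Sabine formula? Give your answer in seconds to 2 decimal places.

Equivalent absorption area: A = 290.7·0.01 + 22.3·0.49 + 290.7·0.67 + 277.8·0.04 = 219.715 m².
Volume V = 17.2 × 16.9 × 4.4 = 1278.992 m³.
Sabine: RT60 = 0.161 × 1278.992 / 219.715 = 0.94 s.

0.94 s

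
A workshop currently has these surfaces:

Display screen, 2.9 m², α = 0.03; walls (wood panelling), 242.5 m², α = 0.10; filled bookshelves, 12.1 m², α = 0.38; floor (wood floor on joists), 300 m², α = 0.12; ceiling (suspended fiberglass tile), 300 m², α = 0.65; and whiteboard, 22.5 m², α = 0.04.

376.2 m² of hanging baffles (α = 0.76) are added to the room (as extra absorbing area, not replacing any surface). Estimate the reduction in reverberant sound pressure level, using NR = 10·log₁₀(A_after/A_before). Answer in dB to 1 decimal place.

Total absorption A_before = 2.9×0.03 + 242.5×0.10 + 12.1×0.38 + 300×0.12 + 300×0.65 + 22.5×0.04
  = 0.087 + 24.250 + 4.598 + 36.000 + 195.000 + 0.900 = 260.835 m² sabins.
Added absorption = 376.2 × 0.76 = 285.912 sabins.
A_after = 260.835 + 285.912 = 546.747 sabins.
NR = 10·log₁₀(546.747/260.835) = 3.2 dB.

3.2 dB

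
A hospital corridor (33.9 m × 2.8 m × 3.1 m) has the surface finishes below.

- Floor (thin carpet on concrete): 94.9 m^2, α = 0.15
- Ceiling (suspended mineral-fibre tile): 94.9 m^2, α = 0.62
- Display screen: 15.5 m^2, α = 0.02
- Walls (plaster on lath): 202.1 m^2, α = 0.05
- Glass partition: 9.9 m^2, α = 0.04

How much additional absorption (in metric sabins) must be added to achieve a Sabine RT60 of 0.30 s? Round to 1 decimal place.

Summing Sᵢαᵢ: 14.235 + 58.838 + 0.310 + 10.105 + 0.396 → A₁ = 83.884 sabins.
For T = 0.30 s, need A₂ = 0.161·V/T = 0.161·294.252/0.30 = 157.915 sabins.
ΔA = A₂ − A₁ = 157.915 − 83.884 = 74.0 sabins.

74.0 sabins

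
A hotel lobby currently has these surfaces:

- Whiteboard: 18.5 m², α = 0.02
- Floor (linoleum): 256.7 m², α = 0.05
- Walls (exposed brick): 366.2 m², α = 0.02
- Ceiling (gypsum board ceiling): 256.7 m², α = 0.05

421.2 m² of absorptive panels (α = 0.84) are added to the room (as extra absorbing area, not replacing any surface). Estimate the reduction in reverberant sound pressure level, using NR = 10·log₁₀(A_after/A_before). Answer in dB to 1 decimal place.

10.6 dB

Summing Sᵢαᵢ: 0.370 + 12.835 + 7.324 + 12.835 → A_before = 33.364 sabins.
Treatment contributes 421.2·0.84 = 353.808 sabins.
A_after = 33.364 + 353.808 = 387.172 sabins.
NR = 10·log₁₀(387.172/33.364) = 10.6 dB.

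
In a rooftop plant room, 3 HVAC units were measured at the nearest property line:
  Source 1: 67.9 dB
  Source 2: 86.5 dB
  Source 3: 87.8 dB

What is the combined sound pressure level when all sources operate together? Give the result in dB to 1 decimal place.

90.2 dB

Converting to relative power and adding: 10^(67.9/10) + 10^(86.5/10) + 10^(87.8/10) = 1.055e+09.
Combined level = 10 log₁₀(1.055e+09) = 90.2 dB.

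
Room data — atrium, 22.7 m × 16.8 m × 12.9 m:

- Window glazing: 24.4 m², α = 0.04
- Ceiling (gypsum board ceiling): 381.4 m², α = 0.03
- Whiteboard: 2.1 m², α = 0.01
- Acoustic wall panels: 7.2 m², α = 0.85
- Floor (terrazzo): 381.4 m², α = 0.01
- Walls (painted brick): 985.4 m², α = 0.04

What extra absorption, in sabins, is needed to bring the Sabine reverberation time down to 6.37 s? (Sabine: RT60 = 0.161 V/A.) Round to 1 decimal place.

62.6 sabins

Summing Sᵢαᵢ: 0.976 + 11.442 + 0.021 + 6.120 + 3.814 + 39.416 → A₁ = 61.789 sabins.
Target A₂ = 0.161·4919.544/6.37 = 124.340 sabins (V = 4919.544 m³).
ΔA = A₂ − A₁ = 124.340 − 61.789 = 62.6 sabins.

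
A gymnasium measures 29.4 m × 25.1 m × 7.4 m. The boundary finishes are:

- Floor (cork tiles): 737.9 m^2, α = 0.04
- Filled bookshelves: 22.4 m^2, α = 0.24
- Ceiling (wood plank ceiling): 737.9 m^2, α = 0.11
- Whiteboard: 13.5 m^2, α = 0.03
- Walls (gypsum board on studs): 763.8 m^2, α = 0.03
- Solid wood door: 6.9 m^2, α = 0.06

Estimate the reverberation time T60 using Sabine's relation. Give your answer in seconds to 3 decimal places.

A = Σ Sᵢαᵢ = 737.9*0.04 + 22.4*0.24 + 737.9*0.11 + 13.5*0.03 + 763.8*0.03 + 6.9*0.06 = 139.794 sabins.
Volume V = 29.4 × 25.1 × 7.4 = 5460.756 m³.
RT60 = 0.161 · V / A = 0.161 × 5460.756 / 139.794 = 6.289 s.

6.289 s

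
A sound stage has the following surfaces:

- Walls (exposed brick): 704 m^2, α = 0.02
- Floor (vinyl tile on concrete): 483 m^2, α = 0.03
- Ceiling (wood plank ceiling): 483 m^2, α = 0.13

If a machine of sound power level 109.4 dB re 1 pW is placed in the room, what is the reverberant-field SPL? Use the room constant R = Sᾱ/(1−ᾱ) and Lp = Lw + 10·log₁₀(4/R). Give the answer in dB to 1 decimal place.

95.6 dB

A = 91.360 sabins; S = 1670.0 m^2.
ᾱ = 91.360/1670.0 = 0.0547; R = Sᾱ/(1−ᾱ) = 91.360/(1−0.0547) = 96.647 m^2.
Lp = 109.4 + 10·log₁₀(4/96.647) = 109.4 + (-13.83) = 95.6 dB.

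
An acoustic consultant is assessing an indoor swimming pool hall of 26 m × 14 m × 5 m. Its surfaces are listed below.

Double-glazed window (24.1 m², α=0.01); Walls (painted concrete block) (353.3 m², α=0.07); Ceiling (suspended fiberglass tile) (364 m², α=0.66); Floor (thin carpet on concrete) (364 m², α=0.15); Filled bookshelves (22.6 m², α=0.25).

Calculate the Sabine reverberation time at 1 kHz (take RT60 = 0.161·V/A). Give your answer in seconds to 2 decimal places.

0.90 s

Total absorption A = 24.1·0.01 + 353.3·0.07 + 364·0.66 + 364·0.15 + 22.6·0.25
  = 0.241 + 24.731 + 240.240 + 54.600 + 5.650 = 325.462 m² sabins.
Volume V = 26 × 14 × 5 = 1820 m³.
T = 0.161 V/A = 0.161·1820/325.462 = 0.90 s.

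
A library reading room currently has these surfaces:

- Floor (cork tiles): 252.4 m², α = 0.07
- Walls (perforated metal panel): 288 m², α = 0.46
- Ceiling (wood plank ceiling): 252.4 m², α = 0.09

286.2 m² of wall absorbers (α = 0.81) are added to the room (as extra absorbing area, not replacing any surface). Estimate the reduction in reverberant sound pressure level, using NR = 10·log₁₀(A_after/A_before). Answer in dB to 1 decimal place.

Summing Sᵢαᵢ: 17.668 + 132.480 + 22.716 → A_before = 172.864 sabins.
Added absorption = 286.2 × 0.81 = 231.822 sabins.
New total A_after = 404.686 sabins.
NR = 10·log₁₀(404.686/172.864) = 3.7 dB.

3.7 dB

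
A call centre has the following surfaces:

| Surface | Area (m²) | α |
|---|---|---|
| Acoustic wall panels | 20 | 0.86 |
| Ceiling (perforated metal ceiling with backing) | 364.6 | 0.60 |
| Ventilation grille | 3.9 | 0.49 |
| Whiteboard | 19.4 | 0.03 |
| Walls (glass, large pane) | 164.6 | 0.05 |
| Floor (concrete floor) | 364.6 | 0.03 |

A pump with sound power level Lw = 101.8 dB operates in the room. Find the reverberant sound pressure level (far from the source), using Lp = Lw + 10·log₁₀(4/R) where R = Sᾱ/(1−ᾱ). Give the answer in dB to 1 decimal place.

82.3 dB

Σ(Sᵢαᵢ) = 20·0.86 + 364.6·0.60 + 3.9·0.49 + 19.4·0.03 + 164.6·0.05 + 364.6·0.03 = 257.621; total area S = 937.1 m².
ᾱ = 0.2749, so room constant R = A/(1−ᾱ) = 355.290 m².
Lp = 101.8 + 10·log₁₀(4/355.290) = 101.8 + (-19.49) = 82.3 dB.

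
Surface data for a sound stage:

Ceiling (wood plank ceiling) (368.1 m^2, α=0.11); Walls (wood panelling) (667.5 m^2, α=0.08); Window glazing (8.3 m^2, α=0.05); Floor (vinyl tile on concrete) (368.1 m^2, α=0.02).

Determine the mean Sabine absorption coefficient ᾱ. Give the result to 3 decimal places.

0.072

S = Σ Sᵢ = 368.1 + 667.5 + 8.3 + 368.1 = 1412.0 m^2.
A = 368.1*0.11 + 667.5*0.08 + 8.3*0.05 + 368.1*0.02 = 101.668 sabins.
ᾱ = A/S = 0.072.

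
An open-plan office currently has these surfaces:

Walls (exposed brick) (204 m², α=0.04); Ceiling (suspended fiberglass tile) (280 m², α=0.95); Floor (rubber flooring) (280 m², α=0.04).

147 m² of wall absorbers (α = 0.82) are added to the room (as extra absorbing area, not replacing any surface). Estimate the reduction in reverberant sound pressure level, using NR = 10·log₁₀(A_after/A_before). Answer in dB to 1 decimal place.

1.5 dB

A_before = Σ Sᵢαᵢ = 204·0.04 + 280·0.95 + 280·0.04 = 285.360 sabins.
Added absorption = 147 × 0.82 = 120.540 sabins.
New total A_after = 405.900 sabins.
Reduction = 10 log₁₀(A_after/A_before) = 10 log₁₀(1.4224) = 1.5 dB.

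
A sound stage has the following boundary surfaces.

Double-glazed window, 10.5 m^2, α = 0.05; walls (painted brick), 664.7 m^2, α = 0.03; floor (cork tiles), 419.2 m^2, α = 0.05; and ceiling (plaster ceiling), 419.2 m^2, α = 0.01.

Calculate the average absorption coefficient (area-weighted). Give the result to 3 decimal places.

S = Σ Sᵢ = 10.5 + 664.7 + 419.2 + 419.2 = 1513.6 m^2.
A = 10.5×0.05 + 664.7×0.03 + 419.2×0.05 + 419.2×0.01 = 45.618 sabins.
ᾱ = A/S = 0.030.

0.030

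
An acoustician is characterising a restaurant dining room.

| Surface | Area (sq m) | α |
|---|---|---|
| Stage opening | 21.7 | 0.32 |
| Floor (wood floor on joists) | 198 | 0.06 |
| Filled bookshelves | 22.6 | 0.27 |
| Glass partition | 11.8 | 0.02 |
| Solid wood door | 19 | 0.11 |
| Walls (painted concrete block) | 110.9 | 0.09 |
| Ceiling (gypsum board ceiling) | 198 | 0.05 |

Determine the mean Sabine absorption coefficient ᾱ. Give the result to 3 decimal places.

Total surface area S = 582.0 sq m.
A = 21.7*0.32 + 198*0.06 + 22.6*0.27 + 11.8*0.02 + 19*0.11 + 110.9*0.09 + 198*0.05 = 47.133 sabins.
ᾱ = 47.133 / 582.0 = 0.081.

0.081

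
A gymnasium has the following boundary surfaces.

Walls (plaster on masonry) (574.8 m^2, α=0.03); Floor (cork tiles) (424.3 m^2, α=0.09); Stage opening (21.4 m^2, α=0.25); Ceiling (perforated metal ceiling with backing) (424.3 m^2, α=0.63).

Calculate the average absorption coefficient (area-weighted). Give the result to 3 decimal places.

0.227

S = Σ Sᵢ = 574.8 + 424.3 + 21.4 + 424.3 = 1444.8 m^2.
Weighted sum Σ Sα = 328.090.
ᾱ = 328.090 / 1444.8 = 0.227.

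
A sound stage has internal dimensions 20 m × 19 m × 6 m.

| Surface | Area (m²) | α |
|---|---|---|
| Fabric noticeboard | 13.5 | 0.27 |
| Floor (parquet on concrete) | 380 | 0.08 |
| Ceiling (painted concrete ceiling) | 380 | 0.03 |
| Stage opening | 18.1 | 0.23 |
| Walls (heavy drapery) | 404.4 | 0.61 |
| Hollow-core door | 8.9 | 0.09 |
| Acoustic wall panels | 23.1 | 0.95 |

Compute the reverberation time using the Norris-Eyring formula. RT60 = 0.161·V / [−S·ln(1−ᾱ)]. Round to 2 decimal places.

Total surface area S = 13.5 + 380 + 380 + 18.1 + 404.4 + 8.9 + 23.1 = 1228.0 m².
Σ(Sᵢαᵢ) = 13.5×0.27 + 380×0.08 + 380×0.03 + 18.1×0.23 + 404.4×0.61 + 8.9×0.09 + 23.1×0.95 = 319.038.
Mean coefficient ᾱ = A/S = 0.2598.
Eyring denominator: −S ln(1−ᾱ) = 369.425.
V = 20 × 19 × 6 = 2280 m³.
RT60 = 0.161 × 2280 / 369.425 = 0.99 s.

0.99 s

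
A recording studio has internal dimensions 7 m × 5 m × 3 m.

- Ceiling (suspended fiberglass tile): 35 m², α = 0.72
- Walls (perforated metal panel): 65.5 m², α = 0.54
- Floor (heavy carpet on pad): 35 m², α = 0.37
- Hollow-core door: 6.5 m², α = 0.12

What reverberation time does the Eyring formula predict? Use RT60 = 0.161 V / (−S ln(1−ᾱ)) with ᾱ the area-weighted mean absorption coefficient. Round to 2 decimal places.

0.16 s

S = Σ Sᵢ = 142.0 m².
Σ(Sᵢαᵢ) = 35·0.72 + 65.5·0.54 + 35·0.37 + 6.5·0.12 = 74.300.
ᾱ = 74.300 / 142.0 = 0.5232.
Eyring denominator: −S ln(1−ᾱ) = 105.173.
V = 7 × 5 × 3 = 105 m³.
RT60 = 0.161 × 105 / 105.173 = 0.16 s.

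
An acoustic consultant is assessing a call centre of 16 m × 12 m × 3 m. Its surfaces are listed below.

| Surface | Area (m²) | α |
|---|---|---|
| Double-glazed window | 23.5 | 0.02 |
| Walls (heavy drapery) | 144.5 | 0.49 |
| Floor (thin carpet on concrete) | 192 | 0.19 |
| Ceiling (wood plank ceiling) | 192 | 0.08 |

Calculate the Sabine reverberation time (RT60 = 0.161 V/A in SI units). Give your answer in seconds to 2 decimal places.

A = Σ Sᵢαᵢ = 23.5·0.02 + 144.5·0.49 + 192·0.19 + 192·0.08 = 123.115 sabins.
Volume V = 16 × 12 × 3 = 576 m³.
T = 0.161 V/A = 0.161·576/123.115 = 0.75 s.

0.75 s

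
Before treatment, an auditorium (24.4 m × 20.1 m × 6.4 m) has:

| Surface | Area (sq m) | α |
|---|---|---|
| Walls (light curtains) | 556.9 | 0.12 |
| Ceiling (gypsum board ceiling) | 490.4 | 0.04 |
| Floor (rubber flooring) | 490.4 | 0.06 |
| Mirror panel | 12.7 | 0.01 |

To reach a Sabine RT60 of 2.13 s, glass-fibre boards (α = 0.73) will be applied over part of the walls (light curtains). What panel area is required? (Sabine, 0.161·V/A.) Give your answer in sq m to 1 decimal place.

Equivalent absorption area: A₁ = 556.9·0.12 + 490.4·0.04 + 490.4·0.06 + 12.7·0.01 = 115.995 sq m.
V = 3138.816 m³. Target absorption A₂ = 0.161 × 3138.816 / 2.13 = 237.253 sabins.
ΔA needed = 237.253 − 115.995 = 121.258 sabins.
Each sq m of panel replacing the walls (light curtains) adds (0.73 − 0.12) = 0.61 sabins.
Panel area = 121.258 / 0.61 = 198.8 sq m.

198.8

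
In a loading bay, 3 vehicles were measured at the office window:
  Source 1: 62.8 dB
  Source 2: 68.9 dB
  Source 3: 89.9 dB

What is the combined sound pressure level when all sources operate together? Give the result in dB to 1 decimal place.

Σ 10^(Lᵢ/10) = 9.869e+08.
Back to dB: 10·log₁₀ Σ = 89.9 dB.

89.9 dB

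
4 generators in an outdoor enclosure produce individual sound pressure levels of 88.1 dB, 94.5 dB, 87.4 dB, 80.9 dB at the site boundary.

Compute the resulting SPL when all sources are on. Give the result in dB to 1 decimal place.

96.2 dB

Σ 10^(Lᵢ/10) = 4.137e+09.
L_total = 10·log₁₀(4.137e+09) = 96.2 dB.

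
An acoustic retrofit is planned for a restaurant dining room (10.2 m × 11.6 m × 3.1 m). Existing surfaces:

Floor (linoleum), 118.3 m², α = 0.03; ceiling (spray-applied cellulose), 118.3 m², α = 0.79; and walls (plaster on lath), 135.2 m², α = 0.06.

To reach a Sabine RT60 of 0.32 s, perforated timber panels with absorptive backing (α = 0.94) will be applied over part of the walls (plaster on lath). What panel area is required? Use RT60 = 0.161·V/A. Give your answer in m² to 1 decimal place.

Equivalent absorption area: A₁ = 118.3×0.03 + 118.3×0.79 + 135.2×0.06 = 105.118 m².
Required A₂ = 0.161·366.792/0.32 = 184.542 sabins.
Absorption to add: 184.542 − 105.118 = 79.424 sabins.
Net gain per m²: Δα = 0.94 − 0.06 = 0.88.
Panel area = 79.424 / 0.88 = 90.3 m².

90.3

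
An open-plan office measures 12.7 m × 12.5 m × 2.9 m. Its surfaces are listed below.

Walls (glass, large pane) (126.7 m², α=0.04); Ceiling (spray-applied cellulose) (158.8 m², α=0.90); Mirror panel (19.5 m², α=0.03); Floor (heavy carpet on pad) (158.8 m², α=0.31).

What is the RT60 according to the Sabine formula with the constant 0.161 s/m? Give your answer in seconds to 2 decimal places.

0.37 seconds

Equivalent absorption area: A = 126.7*0.04 + 158.8*0.90 + 19.5*0.03 + 158.8*0.31 = 197.801 m².
V = 12.7·12.5·2.9 = 460.375 m³.
Sabine: RT60 = 0.161 × 460.375 / 197.801 = 0.37 s.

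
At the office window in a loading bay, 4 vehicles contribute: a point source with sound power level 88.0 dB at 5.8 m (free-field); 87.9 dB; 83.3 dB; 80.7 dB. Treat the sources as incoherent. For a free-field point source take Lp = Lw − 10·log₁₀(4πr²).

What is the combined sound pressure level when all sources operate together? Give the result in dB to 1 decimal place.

Source at 5.8 m: Lp = 88.0 − 10·log₁₀(4π·5.8²) = 88.0 − 10·log₁₀(422.733) = 61.7 dB.
Σ 10^(Lᵢ/10) = 9.494e+08.
L_total = 10·log₁₀(9.494e+08) = 89.8 dB.

89.8 dB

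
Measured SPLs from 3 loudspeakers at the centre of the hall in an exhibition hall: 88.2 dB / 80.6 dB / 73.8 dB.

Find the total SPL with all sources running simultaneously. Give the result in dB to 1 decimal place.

Σ 10^(Lᵢ/10) = 7.995e+08.
Combined level = 10 log₁₀(7.995e+08) = 89.0 dB.

89.0 dB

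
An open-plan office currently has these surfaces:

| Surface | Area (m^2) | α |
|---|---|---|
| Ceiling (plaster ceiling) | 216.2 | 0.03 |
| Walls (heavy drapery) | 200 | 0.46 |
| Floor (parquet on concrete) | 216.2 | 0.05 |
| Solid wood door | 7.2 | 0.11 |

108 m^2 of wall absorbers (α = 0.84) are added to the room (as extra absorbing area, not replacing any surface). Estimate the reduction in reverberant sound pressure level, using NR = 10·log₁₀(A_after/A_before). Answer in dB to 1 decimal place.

2.6 dB

Equivalent absorption area: A_before = 216.2·0.03 + 200·0.46 + 216.2·0.05 + 7.2·0.11 = 110.088 m^2.
Added absorption = 108 × 0.84 = 90.720 sabins.
New total A_after = 200.808 sabins.
NR = 10·log₁₀(200.808/110.088) = 2.6 dB.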